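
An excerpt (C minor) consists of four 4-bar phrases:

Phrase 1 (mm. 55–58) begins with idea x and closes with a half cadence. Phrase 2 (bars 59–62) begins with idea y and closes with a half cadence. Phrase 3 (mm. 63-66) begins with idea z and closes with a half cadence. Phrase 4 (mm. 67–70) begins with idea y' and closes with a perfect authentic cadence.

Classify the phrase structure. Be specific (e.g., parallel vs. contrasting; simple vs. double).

contrasting double period

Four phrases in two halves: the first half (mm. 55-62) ends with a half cadence, the second (measures 63–70) with a perfect authentic cadence — a large antecedent–consequent pair, i.e. a double period.
Phrase 3 begins with different material from phrase 1, making it contrasting.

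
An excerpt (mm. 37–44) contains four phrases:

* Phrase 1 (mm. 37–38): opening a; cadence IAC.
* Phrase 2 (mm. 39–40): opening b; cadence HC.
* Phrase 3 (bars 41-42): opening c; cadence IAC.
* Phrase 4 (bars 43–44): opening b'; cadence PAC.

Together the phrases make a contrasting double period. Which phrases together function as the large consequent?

In a double period the first pair of phrases (ending half cadence) is the large antecedent and the second pair (ending perfect authentic cadence) is the large consequent; the consequent is phrases 3 and 4.

phrases 3 and 4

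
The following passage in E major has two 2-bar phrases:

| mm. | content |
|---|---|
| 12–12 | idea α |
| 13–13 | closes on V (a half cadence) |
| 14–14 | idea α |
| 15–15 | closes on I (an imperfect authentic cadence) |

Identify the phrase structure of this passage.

Phrase 1 ends with a half cadence (weaker) and phrase 2 with an imperfect authentic cadence (stronger): antecedent + consequent = a period.
The two phrases open with the same material (α / α), so the period is parallel.

parallel period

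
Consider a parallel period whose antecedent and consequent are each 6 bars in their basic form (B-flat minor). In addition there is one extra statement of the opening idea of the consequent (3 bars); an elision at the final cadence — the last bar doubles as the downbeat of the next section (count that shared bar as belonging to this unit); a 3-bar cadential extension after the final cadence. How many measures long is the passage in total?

Basic parallel period: 6 + 6 = 12 bars.
12 (basic form) + 3 (extra statement) + 3 (cadential extension) = 18.
The elision shares a bar with the next section but does not change this unit's count.

18 measures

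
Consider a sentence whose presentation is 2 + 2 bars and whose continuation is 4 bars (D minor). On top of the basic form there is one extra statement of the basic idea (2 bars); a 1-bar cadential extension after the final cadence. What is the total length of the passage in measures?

Basic sentence: 2 + 2 + 4 = 8 bars.
8 (basic form) + 2 (extra statement) + 1 (cadential extension) = 11.

11 measures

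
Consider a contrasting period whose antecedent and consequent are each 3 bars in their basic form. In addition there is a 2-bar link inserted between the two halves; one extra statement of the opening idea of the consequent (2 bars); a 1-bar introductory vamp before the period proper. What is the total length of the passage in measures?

Basic contrasting period: 3 + 3 = 6 bars.
6 (basic form) + 2 (link) + 2 (extra statement) + 1 (introduction) = 11.

11 measures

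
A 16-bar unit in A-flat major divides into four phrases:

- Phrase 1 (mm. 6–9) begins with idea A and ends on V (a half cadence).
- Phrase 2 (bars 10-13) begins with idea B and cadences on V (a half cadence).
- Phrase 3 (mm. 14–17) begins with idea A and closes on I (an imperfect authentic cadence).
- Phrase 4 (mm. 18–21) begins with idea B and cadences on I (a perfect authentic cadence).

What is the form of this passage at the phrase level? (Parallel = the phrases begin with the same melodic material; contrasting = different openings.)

parallel double period

Four phrases in two halves: the first half (mm. 6–13) ends with a half cadence, the second (bars 14–21) with a perfect authentic cadence — a large antecedent–consequent pair, i.e. a double period.
Phrase 3 begins with the same material as phrase 1, making it parallel.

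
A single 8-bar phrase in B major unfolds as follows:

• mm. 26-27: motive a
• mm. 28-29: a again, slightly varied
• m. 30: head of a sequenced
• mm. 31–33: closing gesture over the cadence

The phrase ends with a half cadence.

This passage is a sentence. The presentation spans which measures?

measures 26–29

The presentation of a sentence is the basic idea (mm. 26–27) plus its repetition (bars 28–29); the presentation is therefore measures 26–29.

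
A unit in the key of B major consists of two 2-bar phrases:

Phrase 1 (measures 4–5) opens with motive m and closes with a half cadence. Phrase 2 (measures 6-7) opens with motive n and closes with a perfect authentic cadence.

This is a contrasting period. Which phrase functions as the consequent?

phrase 2

The phrase ending with the weaker cadence (half cadence) is the antecedent; the one ending more conclusively (perfect authentic cadence) is the consequent. The consequent is phrase 2.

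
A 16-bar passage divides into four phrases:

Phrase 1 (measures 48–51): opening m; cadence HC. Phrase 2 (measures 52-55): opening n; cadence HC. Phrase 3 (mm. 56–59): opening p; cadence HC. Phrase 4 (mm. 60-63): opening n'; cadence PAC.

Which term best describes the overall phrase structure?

contrasting double period

Four phrases in two halves: the first half (bars 48–55) ends with a half cadence, the second (mm. 56–63) with a perfect authentic cadence — a large antecedent–consequent pair, i.e. a double period.
Phrase 3 begins with different material from phrase 1, making it contrasting.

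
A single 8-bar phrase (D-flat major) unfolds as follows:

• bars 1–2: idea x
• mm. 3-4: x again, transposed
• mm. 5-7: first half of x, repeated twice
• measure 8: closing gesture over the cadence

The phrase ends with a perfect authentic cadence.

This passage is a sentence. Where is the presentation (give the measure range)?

measures 1–4

The presentation of a sentence is the basic idea (mm. 1–2) plus its repetition (bars 3-4); the presentation is therefore mm. 1–4.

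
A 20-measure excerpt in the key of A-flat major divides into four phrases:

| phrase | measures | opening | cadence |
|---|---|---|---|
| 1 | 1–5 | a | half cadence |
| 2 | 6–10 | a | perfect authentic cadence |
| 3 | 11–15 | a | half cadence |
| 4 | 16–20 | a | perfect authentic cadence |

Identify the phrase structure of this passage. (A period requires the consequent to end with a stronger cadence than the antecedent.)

The cadence pattern HC–PAC–HC–PAC is weak–strong twice, and phrases 3–4 restate phrases 1–2: a period heard twice, not a double period (which would end weakly at phrase 2).

repeated period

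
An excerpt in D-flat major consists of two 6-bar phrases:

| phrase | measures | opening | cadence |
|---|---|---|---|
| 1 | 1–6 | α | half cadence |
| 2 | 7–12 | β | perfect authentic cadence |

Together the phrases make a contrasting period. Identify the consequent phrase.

The phrase ending with the weaker cadence (half cadence) is the antecedent; the one ending more conclusively (perfect authentic cadence) is the consequent. The consequent is phrase 2.

phrase 2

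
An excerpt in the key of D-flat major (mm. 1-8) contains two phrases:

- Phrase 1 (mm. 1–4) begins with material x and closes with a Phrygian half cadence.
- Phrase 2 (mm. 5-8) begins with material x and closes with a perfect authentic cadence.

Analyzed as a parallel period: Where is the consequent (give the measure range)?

The antecedent is the phrase ending with the weaker cadence (Phrygian half cadence, phrase 1) and the consequent the one ending more conclusively (perfect authentic cadence, phrase 2); the consequent is mm. 5–8.

measures 5–8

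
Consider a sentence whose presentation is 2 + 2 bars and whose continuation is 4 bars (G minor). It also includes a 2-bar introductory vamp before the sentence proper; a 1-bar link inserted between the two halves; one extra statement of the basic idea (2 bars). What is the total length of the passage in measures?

Basic sentence: 2 + 2 + 4 = 8 bars.
8 (basic form) + 2 (introduction) + 1 (link) + 2 (extra statement) = 13.

13 measures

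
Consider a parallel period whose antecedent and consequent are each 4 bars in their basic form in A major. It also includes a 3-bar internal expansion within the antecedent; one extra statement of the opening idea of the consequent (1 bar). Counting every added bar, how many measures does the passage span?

12 measures

Basic parallel period: 4 + 4 = 8 bars.
8 (basic form) + 3 (internal expansion) + 1 (extra statement) = 12.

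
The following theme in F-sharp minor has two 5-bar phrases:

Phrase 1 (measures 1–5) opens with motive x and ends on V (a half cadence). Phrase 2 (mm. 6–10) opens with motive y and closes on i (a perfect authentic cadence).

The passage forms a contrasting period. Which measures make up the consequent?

measures 6–10

The phrase ending with the weaker cadence (half cadence) is the antecedent; the one ending more conclusively (perfect authentic cadence) is the consequent. The consequent is measures 6–10.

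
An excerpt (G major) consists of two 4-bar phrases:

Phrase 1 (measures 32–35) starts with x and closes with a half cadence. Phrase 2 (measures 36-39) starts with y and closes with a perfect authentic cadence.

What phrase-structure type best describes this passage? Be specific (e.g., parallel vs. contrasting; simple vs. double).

Phrase 1 ends with a half cadence (weaker) and phrase 2 with a perfect authentic cadence (stronger): antecedent + consequent = a period.
The two phrases open with different material (x / y), so the period is contrasting.

contrasting period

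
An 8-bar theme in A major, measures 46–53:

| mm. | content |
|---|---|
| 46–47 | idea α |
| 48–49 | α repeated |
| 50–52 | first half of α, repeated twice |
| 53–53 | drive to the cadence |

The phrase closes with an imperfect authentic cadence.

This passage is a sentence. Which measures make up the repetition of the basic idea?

The presentation of a sentence is the basic idea (mm. 46–47) plus its repetition (mm. 48–49); the repetition of the basic idea is therefore measures 48-49.

measures 48–49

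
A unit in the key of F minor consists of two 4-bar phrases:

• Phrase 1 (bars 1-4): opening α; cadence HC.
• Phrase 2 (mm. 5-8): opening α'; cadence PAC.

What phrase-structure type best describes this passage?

parallel period

Phrase 1 ends with a half cadence (weaker) and phrase 2 with a perfect authentic cadence (stronger): antecedent + consequent = a period.
The two phrases open with the same material (α / α'), so the period is parallel.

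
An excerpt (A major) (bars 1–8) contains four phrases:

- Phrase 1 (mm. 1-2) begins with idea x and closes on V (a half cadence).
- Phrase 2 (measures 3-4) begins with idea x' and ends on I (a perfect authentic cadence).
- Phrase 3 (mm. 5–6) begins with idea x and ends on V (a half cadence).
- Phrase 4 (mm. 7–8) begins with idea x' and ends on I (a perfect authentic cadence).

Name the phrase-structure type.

repeated period

The cadence pattern HC–PAC–HC–PAC is weak–strong twice, and phrases 3–4 restate phrases 1–2: a period heard twice, not a double period (which would end weakly at phrase 2).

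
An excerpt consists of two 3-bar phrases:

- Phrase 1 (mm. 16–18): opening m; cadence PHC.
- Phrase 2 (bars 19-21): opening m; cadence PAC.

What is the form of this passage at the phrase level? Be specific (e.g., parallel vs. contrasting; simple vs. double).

Phrase 1 ends with a Phrygian half cadence (weaker) and phrase 2 with a perfect authentic cadence (stronger): antecedent + consequent = a period.
The two phrases open with the same material (m / m), so the period is parallel.

parallel period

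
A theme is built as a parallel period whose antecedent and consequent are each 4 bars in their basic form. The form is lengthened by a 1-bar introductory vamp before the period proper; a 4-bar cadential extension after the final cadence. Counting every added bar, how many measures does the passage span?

Basic parallel period: 4 + 4 = 8 bars.
8 (basic form) + 1 (introduction) + 4 (cadential extension) = 13.

13 measures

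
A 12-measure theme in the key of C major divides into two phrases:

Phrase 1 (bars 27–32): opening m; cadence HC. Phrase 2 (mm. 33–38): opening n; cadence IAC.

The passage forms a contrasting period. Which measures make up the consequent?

The antecedent is the phrase ending with the weaker cadence (half cadence, phrase 1) and the consequent the one ending more conclusively (imperfect authentic cadence, phrase 2); the consequent is mm. 33–38.

measures 33–38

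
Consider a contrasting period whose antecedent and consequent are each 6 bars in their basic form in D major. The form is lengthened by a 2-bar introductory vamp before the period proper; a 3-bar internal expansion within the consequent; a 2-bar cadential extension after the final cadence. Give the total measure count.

Basic contrasting period: 6 + 6 = 12 bars.
12 (basic form) + 2 (introduction) + 3 (internal expansion) + 2 (cadential extension) = 19.

19 measures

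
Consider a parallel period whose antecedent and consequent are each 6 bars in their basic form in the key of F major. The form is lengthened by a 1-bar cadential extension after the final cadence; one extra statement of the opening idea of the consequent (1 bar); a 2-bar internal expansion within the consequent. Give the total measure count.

16 measures

Basic parallel period: 6 + 6 = 12 bars.
12 (basic form) + 1 (cadential extension) + 1 (extra statement) + 2 (internal expansion) = 16.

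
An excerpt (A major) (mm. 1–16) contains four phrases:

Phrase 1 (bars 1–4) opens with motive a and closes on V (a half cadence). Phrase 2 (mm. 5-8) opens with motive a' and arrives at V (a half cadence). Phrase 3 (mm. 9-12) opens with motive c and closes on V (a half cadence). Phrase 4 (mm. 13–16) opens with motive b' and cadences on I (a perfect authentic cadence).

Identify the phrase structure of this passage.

contrasting double period

Four phrases in two halves: the first half (bars 1-8) ends with a half cadence, the second (mm. 9-16) with a perfect authentic cadence — a large antecedent–consequent pair, i.e. a double period.
Phrase 3 begins with different material from phrase 1, making it contrasting.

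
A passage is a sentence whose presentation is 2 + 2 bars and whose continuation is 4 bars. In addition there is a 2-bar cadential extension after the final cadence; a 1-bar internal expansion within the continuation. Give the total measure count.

Basic sentence: 2 + 2 + 4 = 8 bars.
8 (basic form) + 2 (cadential extension) + 1 (internal expansion) = 11.

11 measures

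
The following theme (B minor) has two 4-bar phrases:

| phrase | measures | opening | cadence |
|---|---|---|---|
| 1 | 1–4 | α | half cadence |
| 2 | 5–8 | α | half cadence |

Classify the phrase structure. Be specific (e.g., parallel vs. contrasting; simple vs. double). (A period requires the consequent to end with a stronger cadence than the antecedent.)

repeated phrase

Both phrases have the same opening (α) and the same cadence (half cadence): the second is a restatement, not a consequent, so this is a repeated phrase rather than a period.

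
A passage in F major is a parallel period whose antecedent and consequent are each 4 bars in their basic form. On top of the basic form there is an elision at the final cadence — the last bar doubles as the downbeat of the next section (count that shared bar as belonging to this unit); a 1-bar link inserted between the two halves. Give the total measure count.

9 measures

Basic parallel period: 4 + 4 = 8 bars.
8 (basic form) + 1 (link) = 9.
The elision shares a bar with the next section but does not change this unit's count.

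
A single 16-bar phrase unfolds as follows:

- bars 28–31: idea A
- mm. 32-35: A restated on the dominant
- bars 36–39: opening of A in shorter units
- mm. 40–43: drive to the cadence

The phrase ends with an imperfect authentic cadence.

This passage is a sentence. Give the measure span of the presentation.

measures 28–35

The presentation of a sentence is the basic idea (measures 28-31) plus its repetition (mm. 32-35); the presentation is therefore mm. 28–35.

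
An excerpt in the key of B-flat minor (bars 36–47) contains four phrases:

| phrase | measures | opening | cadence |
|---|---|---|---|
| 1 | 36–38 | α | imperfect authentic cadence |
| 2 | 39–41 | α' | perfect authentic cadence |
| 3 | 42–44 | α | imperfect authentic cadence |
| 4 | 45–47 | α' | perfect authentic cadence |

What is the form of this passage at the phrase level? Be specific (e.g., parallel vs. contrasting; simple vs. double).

The cadence pattern IAC–PAC–IAC–PAC is weak–strong twice, and phrases 3–4 restate phrases 1–2: a period heard twice, not a double period (which would end weakly at phrase 2).

repeated period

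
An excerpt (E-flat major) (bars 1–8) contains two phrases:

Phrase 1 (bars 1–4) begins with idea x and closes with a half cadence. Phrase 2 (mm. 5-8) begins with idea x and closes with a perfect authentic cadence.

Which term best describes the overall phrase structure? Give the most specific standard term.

parallel period

Phrase 1 ends with a half cadence (weaker) and phrase 2 with a perfect authentic cadence (stronger): antecedent + consequent = a period.
The two phrases open with the same material (x / x), so the period is parallel.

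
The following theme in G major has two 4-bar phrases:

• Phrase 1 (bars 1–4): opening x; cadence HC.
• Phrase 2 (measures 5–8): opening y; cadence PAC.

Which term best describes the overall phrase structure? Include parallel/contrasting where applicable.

contrasting period

Phrase 1 ends with a half cadence (weaker) and phrase 2 with a perfect authentic cadence (stronger): antecedent + consequent = a period.
The two phrases open with different material (x / y), so the period is contrasting.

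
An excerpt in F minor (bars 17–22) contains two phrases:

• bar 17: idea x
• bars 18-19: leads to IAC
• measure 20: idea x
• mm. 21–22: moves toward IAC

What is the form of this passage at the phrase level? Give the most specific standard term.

repeated phrase

Both phrases have the same opening (x) and the same cadence (imperfect authentic cadence): the second is a restatement, not a consequent, so this is a repeated phrase rather than a period.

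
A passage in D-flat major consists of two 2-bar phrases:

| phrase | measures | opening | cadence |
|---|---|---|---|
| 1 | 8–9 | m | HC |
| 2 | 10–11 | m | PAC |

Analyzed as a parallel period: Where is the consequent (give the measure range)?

measures 10–11

The antecedent is the phrase ending with the weaker cadence (half cadence, phrase 1) and the consequent the one ending more conclusively (perfect authentic cadence, phrase 2); the consequent is measures 10–11.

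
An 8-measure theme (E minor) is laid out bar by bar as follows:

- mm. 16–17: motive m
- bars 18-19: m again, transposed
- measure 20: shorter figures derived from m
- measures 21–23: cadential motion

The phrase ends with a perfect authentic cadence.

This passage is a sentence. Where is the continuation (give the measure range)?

measures 20–23

After the presentation (mm. 16–19), the continuation covers the fragmentation through the cadence: bars 20–23.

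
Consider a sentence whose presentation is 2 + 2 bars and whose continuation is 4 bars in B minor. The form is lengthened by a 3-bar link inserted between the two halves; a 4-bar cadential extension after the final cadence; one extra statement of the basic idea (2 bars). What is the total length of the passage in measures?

Basic sentence: 2 + 2 + 4 = 8 bars.
8 (basic form) + 3 (link) + 4 (cadential extension) + 2 (extra statement) = 17.

17 measures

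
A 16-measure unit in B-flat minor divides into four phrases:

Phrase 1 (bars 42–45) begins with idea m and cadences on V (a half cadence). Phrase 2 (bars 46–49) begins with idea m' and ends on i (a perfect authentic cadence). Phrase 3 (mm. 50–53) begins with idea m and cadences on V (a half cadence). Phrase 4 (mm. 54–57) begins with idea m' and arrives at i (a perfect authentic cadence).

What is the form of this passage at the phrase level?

The cadence pattern HC–PAC–HC–PAC is weak–strong twice, and phrases 3–4 restate phrases 1–2: a period heard twice, not a double period (which would end weakly at phrase 2).

repeated period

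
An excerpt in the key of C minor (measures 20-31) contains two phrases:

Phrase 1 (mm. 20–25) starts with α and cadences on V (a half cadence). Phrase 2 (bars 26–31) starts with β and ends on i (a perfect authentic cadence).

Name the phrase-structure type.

Phrase 1 ends with a half cadence (weaker) and phrase 2 with a perfect authentic cadence (stronger): antecedent + consequent = a period.
The two phrases open with different material (α / β), so the period is contrasting.

contrasting period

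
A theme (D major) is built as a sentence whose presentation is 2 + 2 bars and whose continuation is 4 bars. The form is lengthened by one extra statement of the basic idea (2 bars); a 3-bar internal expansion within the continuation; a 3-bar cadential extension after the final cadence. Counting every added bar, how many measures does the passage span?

Basic sentence: 2 + 2 + 4 = 8 bars.
8 (basic form) + 2 (extra statement) + 3 (internal expansion) + 3 (cadential extension) = 16.

16 measures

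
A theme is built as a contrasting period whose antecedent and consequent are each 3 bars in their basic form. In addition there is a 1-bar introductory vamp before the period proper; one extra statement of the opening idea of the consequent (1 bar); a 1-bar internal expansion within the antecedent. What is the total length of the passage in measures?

Basic contrasting period: 3 + 3 = 6 bars.
6 (basic form) + 1 (introduction) + 1 (extra statement) + 1 (internal expansion) = 9.

9 measures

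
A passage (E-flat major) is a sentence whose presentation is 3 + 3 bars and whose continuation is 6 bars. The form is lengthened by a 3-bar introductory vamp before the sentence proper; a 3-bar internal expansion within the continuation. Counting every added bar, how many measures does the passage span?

18 measures

Basic sentence: 3 + 3 + 6 = 12 bars.
12 (basic form) + 3 (introduction) + 3 (internal expansion) = 18.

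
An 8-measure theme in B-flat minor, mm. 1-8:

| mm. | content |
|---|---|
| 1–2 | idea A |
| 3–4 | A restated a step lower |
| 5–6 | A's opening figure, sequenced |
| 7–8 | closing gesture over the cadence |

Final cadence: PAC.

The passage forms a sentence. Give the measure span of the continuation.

After the presentation (mm. 1–4), the continuation covers the fragmentation through the cadence: measures 5–8.

measures 5–8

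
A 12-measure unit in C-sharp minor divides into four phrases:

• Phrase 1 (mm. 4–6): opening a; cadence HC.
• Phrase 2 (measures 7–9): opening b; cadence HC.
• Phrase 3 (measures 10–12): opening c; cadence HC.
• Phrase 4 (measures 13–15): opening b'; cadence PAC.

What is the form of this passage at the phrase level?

contrasting double period

Four phrases in two halves: the first half (mm. 4–9) ends with a half cadence, the second (mm. 10–15) with a perfect authentic cadence — a large antecedent–consequent pair, i.e. a double period.
Phrase 3 begins with different material from phrase 1, making it contrasting.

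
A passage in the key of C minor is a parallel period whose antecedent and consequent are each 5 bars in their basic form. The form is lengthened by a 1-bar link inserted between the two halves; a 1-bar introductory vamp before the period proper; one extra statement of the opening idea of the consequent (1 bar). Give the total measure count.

Basic parallel period: 5 + 5 = 10 bars.
10 (basic form) + 1 (link) + 1 (introduction) + 1 (extra statement) = 13.

13 measures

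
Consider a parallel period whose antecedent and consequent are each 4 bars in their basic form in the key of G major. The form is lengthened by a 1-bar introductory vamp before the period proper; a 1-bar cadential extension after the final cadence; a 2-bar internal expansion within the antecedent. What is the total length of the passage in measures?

Basic parallel period: 4 + 4 = 8 bars.
8 (basic form) + 1 (introduction) + 1 (cadential extension) + 2 (internal expansion) = 12.

12 measures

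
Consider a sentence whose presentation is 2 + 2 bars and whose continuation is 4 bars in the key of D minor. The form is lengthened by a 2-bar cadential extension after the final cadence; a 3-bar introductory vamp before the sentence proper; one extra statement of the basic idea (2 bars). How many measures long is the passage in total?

15 measures

Basic sentence: 2 + 2 + 4 = 8 bars.
8 (basic form) + 2 (cadential extension) + 3 (introduction) + 2 (extra statement) = 15.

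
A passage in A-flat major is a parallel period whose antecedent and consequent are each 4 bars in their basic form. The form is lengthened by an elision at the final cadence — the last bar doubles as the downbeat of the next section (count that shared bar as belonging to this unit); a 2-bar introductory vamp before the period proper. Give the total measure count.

10 measures

Basic parallel period: 4 + 4 = 8 bars.
8 (basic form) + 2 (introduction) = 10.
The elision shares a bar with the next section but does not change this unit's count.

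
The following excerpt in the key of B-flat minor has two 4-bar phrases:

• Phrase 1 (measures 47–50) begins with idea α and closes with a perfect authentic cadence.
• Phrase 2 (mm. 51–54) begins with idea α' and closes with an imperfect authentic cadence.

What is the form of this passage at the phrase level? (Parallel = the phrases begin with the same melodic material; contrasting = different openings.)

The second phrase closes with an imperfect authentic cadence, which is not stronger than the first phrase's perfect authentic cadence; without a weak→strong cadential pair there is no antecedent–consequent relationship, so this is a phrase group rather than a period.

phrase group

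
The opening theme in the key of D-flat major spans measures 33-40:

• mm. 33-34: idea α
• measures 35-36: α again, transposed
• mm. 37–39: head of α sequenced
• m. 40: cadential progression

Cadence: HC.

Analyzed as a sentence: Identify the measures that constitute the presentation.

measures 33–36

The presentation of a sentence is the basic idea (mm. 33–34) plus its repetition (mm. 35–36); the presentation is therefore bars 33-36.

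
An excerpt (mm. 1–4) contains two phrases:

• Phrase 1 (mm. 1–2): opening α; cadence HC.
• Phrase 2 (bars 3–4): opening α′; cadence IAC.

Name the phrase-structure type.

Phrase 1 ends with a half cadence (weaker) and phrase 2 with an imperfect authentic cadence (stronger): antecedent + consequent = a period.
The two phrases open with the same material (α / α′), so the period is parallel.

parallel period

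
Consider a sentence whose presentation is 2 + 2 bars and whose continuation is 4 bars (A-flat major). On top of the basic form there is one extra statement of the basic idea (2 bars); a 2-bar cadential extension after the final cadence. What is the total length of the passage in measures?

12 measures

Basic sentence: 2 + 2 + 4 = 8 bars.
8 (basic form) + 2 (extra statement) + 2 (cadential extension) = 12.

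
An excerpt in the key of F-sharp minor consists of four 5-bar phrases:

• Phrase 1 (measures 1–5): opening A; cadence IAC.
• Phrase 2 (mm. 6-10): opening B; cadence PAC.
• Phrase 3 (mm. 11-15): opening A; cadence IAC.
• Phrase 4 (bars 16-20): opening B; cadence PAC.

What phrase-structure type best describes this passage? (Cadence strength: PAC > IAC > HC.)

repeated period

The cadence pattern IAC–PAC–IAC–PAC is weak–strong twice, and phrases 3–4 restate phrases 1–2: a period heard twice, not a double period (which would end weakly at phrase 2).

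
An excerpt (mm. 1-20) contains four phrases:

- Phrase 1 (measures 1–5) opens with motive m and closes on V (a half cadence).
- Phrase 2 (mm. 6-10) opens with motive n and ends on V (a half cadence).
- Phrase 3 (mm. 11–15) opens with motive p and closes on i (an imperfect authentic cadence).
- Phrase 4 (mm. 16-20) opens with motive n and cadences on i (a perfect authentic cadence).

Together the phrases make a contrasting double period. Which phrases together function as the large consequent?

phrases 3 and 4

In a double period the first pair of phrases (ending half cadence) is the large antecedent and the second pair (ending perfect authentic cadence) is the large consequent; the consequent is phrases 3 and 4.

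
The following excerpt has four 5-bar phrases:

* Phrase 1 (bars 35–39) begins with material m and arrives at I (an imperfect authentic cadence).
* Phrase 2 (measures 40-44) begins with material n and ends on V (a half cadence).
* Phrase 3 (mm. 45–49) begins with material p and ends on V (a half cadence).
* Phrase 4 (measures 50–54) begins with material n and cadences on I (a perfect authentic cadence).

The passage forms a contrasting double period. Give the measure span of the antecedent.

measures 35–44

In a double period the four phrases pair into a large antecedent (phrases 1–2, ending half cadence) and a large consequent (phrases 3–4, ending perfect authentic cadence). The antecedent spans mm. 35–44.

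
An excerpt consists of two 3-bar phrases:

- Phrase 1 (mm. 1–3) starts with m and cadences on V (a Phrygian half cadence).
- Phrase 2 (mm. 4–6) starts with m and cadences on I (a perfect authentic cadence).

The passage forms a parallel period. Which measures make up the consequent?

The antecedent is the phrase ending with the weaker cadence (Phrygian half cadence, phrase 1) and the consequent the one ending more conclusively (perfect authentic cadence, phrase 2); the consequent is mm. 4–6.

measures 4–6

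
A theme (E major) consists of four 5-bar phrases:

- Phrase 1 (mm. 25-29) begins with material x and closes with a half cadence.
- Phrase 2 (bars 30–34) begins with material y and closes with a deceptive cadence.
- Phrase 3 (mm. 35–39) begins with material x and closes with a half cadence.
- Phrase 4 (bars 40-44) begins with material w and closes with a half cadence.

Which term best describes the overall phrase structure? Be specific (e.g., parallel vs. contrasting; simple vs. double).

Phrase 4 ends with a half cadence, no stronger than phrase 2's deceptive cadence, so the four phrases do not form a double period; nor do phrases 3–4 duplicate 1–2, so it is not a repeated period. With no phrase reaching a conclusive cadence, the passage is a phrase group.

phrase group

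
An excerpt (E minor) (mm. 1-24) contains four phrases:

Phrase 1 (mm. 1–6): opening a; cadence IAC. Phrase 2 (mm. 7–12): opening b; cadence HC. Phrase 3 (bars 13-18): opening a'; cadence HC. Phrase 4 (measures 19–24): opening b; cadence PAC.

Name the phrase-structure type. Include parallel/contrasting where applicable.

parallel double period

Four phrases in two halves: the first half (bars 1-12) ends with a half cadence, the second (bars 13–24) with a perfect authentic cadence — a large antecedent–consequent pair, i.e. a double period.
Phrase 3 begins with the same material as phrase 1, making it parallel.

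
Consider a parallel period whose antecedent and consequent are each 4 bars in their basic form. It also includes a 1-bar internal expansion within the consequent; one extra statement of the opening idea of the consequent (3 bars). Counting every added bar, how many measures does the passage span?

12 measures

Basic parallel period: 4 + 4 = 8 bars.
8 (basic form) + 1 (internal expansion) + 3 (extra statement) = 12.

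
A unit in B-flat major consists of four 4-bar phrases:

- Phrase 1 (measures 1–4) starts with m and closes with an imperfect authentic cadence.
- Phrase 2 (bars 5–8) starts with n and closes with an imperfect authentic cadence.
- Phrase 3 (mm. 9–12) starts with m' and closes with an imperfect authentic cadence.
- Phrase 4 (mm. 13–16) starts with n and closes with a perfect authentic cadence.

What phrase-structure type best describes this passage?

Four phrases in two halves: the first half (measures 1–8) ends with an imperfect authentic cadence, the second (measures 9-16) with a perfect authentic cadence — a large antecedent–consequent pair, i.e. a double period.
Phrase 3 begins with the same material as phrase 1, making it parallel.

parallel double period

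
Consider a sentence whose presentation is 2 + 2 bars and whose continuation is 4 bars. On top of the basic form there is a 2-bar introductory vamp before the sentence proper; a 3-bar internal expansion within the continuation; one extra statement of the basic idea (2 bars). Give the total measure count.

Basic sentence: 2 + 2 + 4 = 8 bars.
8 (basic form) + 2 (introduction) + 3 (internal expansion) + 2 (extra statement) = 15.

15 measures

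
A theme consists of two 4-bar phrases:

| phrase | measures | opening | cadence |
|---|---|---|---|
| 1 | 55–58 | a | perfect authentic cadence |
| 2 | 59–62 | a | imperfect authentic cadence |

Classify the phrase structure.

phrase group

The second phrase closes with an imperfect authentic cadence, which is not stronger than the first phrase's perfect authentic cadence; without a weak→strong cadential pair there is no antecedent–consequent relationship, so this is a phrase group rather than a period.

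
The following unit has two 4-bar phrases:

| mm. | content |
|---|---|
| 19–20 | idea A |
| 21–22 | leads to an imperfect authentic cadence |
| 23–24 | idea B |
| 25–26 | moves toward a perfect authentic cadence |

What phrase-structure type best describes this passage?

contrasting period

Phrase 1 ends with an imperfect authentic cadence (weaker) and phrase 2 with a perfect authentic cadence (stronger): antecedent + consequent = a period.
The two phrases open with different material (A / B), so the period is contrasting.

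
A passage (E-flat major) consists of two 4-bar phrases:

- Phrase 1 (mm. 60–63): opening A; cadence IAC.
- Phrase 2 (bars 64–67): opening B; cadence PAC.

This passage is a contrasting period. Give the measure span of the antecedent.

The antecedent is the phrase ending with the weaker cadence (imperfect authentic cadence, phrase 1) and the consequent the one ending more conclusively (perfect authentic cadence, phrase 2); the antecedent is bars 60–63.

measures 60–63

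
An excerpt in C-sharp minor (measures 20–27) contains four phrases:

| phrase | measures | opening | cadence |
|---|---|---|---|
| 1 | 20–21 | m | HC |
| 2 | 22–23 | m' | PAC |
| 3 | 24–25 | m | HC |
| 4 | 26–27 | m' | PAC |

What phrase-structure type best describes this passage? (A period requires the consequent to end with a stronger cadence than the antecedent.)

repeated period

The cadence pattern HC–PAC–HC–PAC is weak–strong twice, and phrases 3–4 restate phrases 1–2: a period heard twice, not a double period (which would end weakly at phrase 2).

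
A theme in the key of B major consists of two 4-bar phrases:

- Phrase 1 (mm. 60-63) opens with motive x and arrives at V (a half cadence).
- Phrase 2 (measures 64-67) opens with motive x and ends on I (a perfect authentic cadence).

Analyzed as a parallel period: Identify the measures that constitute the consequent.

measures 64–67

The antecedent is the phrase ending with the weaker cadence (half cadence, phrase 1) and the consequent the one ending more conclusively (perfect authentic cadence, phrase 2); the consequent is measures 64–67.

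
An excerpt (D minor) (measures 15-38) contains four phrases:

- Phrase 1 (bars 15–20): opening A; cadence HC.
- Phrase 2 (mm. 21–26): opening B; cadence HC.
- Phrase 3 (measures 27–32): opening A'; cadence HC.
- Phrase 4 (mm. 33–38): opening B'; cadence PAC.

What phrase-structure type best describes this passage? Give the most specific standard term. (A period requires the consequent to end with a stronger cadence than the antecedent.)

parallel double period

Four phrases in two halves: the first half (measures 15–26) ends with a half cadence, the second (mm. 27-38) with a perfect authentic cadence — a large antecedent–consequent pair, i.e. a double period.
Phrase 3 begins with the same material as phrase 1, making it parallel.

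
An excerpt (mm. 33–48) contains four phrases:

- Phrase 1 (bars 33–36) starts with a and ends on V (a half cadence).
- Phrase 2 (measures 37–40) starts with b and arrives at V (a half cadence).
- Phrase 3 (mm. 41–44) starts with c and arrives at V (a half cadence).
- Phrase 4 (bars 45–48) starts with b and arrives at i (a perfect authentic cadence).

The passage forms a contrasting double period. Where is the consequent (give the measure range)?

measures 41–48

In a double period the four phrases pair into a large antecedent (phrases 1–2, ending half cadence) and a large consequent (phrases 3–4, ending perfect authentic cadence). The consequent spans mm. 41–48.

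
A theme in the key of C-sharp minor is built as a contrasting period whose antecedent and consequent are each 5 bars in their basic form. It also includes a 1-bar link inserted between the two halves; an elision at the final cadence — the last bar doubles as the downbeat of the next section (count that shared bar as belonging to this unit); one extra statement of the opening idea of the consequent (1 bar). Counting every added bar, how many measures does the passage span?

12 measures

Basic contrasting period: 5 + 5 = 10 bars.
10 (basic form) + 1 (link) + 1 (extra statement) = 12.
The elision shares a bar with the next section but does not change this unit's count.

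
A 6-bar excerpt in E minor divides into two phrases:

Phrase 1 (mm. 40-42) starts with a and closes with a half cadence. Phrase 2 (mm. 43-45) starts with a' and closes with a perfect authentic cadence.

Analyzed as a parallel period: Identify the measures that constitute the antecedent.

measures 40–42

The antecedent is the phrase ending with the weaker cadence (half cadence, phrase 1) and the consequent the one ending more conclusively (perfect authentic cadence, phrase 2); the antecedent is mm. 40-42.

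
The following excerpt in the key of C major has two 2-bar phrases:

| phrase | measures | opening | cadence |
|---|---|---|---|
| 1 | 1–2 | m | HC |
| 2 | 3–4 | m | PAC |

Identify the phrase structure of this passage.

parallel period

Phrase 1 ends with a half cadence (weaker) and phrase 2 with a perfect authentic cadence (stronger): antecedent + consequent = a period.
The two phrases open with the same material (m / m), so the period is parallel.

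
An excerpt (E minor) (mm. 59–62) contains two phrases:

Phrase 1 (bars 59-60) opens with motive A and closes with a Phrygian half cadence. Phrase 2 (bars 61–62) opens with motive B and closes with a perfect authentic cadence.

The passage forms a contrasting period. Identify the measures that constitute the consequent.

measures 61–62

The antecedent is the phrase ending with the weaker cadence (Phrygian half cadence, phrase 1) and the consequent the one ending more conclusively (perfect authentic cadence, phrase 2); the consequent is measures 61–62.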